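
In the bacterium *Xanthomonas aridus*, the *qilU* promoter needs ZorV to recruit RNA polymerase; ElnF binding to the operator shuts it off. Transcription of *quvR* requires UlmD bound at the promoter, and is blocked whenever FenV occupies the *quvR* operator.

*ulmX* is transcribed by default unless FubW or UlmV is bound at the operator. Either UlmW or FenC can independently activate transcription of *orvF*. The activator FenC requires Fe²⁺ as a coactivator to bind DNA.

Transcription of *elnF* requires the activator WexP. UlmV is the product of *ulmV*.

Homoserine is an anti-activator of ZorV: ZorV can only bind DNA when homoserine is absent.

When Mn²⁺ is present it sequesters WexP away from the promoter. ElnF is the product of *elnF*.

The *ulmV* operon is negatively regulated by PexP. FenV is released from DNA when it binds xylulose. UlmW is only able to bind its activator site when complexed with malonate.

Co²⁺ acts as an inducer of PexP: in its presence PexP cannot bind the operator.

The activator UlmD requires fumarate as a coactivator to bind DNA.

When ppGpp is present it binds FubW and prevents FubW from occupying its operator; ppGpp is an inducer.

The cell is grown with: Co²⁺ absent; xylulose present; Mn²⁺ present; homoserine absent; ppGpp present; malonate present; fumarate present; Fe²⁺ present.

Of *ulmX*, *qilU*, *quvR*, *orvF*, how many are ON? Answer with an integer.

ppGpp is present, so FubW is inactive.
Co²⁺ is absent, so PexP is active.
With repressor PexP bound, *ulmV* is not transcribed.
So UlmV is not produced.
With no repressor bound, *ulmX* is transcribed.
→ *ulmX* is ON.
Homoserine is absent, so ZorV is active.
Mn²⁺ is present, so WexP is inactive.
Required activator WexP is absent, so *elnF* is not transcribed.
So ElnF is not produced.
No repressor is bound and ZorV is active, so *qilU* is transcribed.
→ *qilU* is ON.
Fumarate is present, so UlmD is active.
Xylulose is present, so FenV is inactive.
No repressor is bound and UlmD is active, so *quvR* is transcribed.
→ *quvR* is ON.
Malonate is present, so UlmW is active.
Fe²⁺ is present, so FenC is active.
Activator UlmW is present, so *orvF* is transcribed.
→ *orvF* is ON.
4 of the 4 genes are transcribed.

4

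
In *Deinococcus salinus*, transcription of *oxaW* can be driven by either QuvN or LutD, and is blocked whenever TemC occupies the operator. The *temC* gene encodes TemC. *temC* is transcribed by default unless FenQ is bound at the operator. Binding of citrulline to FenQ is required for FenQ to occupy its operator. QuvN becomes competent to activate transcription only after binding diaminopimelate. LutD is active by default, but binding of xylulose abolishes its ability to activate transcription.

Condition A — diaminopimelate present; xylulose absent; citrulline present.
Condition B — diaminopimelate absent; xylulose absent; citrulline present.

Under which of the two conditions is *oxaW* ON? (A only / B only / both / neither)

Condition A:
Diaminopimelate is present, so QuvN is active.
Xylulose is absent, so LutD is active.
Citrulline is present, so FenQ is active.
With repressor FenQ bound, *temC* is not transcribed.
So TemC is not produced.
Activator QuvN is present, so *oxaW* is transcribed.
→ *oxaW* is ON in A.
Condition B:
Diaminopimelate is absent, so QuvN is inactive.
Xylulose is absent, so LutD is active.
Citrulline is present, so FenQ is active.
With repressor FenQ bound, *temC* is not transcribed.
So TemC is not produced.
Activator LutD is present, so *oxaW* is transcribed.
→ *oxaW* is ON in B.

both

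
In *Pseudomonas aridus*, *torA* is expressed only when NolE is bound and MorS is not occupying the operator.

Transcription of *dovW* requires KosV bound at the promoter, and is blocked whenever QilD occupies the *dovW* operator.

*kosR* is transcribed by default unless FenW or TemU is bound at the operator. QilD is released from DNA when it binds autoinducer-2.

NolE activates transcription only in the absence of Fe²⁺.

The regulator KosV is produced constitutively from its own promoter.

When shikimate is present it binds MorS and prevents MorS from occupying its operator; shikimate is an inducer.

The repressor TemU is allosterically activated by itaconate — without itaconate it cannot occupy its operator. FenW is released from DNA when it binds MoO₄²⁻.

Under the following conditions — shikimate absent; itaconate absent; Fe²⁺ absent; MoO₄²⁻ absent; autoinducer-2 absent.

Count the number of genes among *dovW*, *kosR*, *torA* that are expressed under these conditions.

0

KosV is produced constitutively and is active.
Autoinducer-2 is absent, so QilD is active.
With repressor QilD bound, *dovW* is not transcribed.
→ *dovW* is OFF.
MoO₄²⁻ is absent, so FenW is active.
Itaconate is absent, so TemU is inactive.
With repressor FenW bound, *kosR* is not transcribed.
→ *kosR* is OFF.
Fe²⁺ is absent, so NolE is active.
Shikimate is absent, so MorS is active.
With repressor MorS bound, *torA* is not transcribed.
→ *torA* is OFF.
0 of the 3 genes are transcribed.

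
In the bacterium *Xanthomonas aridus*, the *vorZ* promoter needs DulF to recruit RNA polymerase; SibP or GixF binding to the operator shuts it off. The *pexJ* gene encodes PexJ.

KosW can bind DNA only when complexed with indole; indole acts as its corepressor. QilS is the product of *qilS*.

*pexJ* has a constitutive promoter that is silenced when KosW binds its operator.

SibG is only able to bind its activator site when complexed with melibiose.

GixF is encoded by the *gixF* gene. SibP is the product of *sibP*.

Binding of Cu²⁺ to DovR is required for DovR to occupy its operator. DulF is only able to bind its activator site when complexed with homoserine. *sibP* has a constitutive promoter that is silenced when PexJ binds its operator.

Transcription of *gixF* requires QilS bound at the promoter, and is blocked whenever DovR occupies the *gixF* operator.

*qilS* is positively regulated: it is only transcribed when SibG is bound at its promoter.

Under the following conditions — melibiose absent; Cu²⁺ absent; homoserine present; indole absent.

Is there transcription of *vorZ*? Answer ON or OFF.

ON

Homoserine is present, so DulF is active.
Indole is absent, so KosW is inactive.
With no repressor bound, *pexJ* is transcribed.
So PexJ is produced and active.
With repressor PexJ bound, *sibP* is not transcribed.
So SibP is not produced.
Cu²⁺ is absent, so DovR is inactive.
Melibiose is absent, so SibG is inactive.
Required activator SibG is absent, so *qilS* is not transcribed.
So QilS is not produced.
Required activator QilS is absent, so *gixF* is not transcribed.
So GixF is not produced.
No repressor is bound and DulF is active, so *vorZ* is transcribed.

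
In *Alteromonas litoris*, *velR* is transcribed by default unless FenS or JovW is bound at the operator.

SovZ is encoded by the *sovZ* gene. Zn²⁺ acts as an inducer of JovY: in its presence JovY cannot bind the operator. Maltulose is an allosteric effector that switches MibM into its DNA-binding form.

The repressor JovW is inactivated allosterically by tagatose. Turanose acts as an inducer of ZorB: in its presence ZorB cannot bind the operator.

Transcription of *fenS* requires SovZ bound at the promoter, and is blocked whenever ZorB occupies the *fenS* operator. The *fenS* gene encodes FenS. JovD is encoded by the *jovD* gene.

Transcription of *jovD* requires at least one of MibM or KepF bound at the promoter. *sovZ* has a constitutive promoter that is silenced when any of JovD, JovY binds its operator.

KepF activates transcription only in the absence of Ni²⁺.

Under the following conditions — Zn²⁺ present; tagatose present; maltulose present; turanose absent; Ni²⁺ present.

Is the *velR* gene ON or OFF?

Maltulose is present, so MibM is active.
Ni²⁺ is present, so KepF is inactive.
Activator MibM is present, so *jovD* is transcribed.
So JovD is produced and active.
Zn²⁺ is present, so JovY is inactive.
With repressor JovD bound, *sovZ* is not transcribed.
So SovZ is not produced.
Turanose is absent, so ZorB is active.
With repressor ZorB bound, *fenS* is not transcribed.
So FenS is not produced.
Tagatose is present, so JovW is inactive.
With no repressor bound, *velR* is transcribed.

ON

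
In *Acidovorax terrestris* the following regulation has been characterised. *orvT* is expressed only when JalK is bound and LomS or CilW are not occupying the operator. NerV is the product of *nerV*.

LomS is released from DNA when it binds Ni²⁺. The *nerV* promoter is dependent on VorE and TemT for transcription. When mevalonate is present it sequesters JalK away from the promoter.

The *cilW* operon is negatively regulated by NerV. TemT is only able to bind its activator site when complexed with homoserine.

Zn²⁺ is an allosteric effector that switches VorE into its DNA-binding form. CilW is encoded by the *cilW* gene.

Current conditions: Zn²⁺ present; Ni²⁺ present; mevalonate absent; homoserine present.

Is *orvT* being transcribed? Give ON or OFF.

ON

Ni²⁺ is present, so LomS is inactive.
Mevalonate is absent, so JalK is active.
Zn²⁺ is present, so VorE is active.
Homoserine is present, so TemT is active.
No repressor is bound and VorE and TemT are active, so *nerV* is transcribed.
So NerV is produced and active.
With repressor NerV bound, *cilW* is not transcribed.
So CilW is not produced.
No repressor is bound and JalK is active, so *orvT* is transcribed.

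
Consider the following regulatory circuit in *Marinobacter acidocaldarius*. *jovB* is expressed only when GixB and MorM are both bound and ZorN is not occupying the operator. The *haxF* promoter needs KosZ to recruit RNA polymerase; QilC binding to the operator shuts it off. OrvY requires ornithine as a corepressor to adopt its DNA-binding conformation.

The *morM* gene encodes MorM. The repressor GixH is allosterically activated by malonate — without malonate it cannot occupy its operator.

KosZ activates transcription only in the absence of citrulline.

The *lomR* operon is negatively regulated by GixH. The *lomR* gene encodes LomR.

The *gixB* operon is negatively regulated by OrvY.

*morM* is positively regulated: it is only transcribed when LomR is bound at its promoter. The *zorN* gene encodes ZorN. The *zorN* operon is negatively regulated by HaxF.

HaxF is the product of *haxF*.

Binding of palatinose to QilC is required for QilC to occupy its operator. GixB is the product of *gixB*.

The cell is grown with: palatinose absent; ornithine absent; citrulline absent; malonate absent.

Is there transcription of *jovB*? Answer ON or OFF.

ON

Ornithine is absent, so OrvY is inactive.
With no repressor bound, *gixB* is transcribed.
So GixB is produced and active.
Citrulline is absent, so KosZ is active.
Palatinose is absent, so QilC is inactive.
No repressor is bound and KosZ is active, so *haxF* is transcribed.
So HaxF is produced and active.
With repressor HaxF bound, *zorN* is not transcribed.
So ZorN is not produced.
Malonate is absent, so GixH is inactive.
With no repressor bound, *lomR* is transcribed.
So LomR is produced and active.
No repressor is bound and LomR is active, so *morM* is transcribed.
So MorM is produced and active.
No repressor is bound and GixB and MorM are active, so *jovB* is transcribed.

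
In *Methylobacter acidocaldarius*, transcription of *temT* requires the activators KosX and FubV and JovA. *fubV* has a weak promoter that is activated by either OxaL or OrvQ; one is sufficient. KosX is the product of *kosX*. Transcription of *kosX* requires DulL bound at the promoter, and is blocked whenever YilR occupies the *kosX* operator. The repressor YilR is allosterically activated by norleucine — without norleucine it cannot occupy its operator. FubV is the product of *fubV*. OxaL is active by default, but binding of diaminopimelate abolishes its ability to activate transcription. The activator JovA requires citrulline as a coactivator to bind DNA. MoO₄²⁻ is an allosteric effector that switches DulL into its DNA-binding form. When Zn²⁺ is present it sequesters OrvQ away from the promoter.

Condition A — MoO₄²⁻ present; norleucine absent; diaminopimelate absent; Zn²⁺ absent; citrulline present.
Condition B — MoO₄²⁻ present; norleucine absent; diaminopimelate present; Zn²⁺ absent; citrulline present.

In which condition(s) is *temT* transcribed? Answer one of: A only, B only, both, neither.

both

Condition A:
MoO₄²⁻ is present, so DulL is active.
Norleucine is absent, so YilR is inactive.
No repressor is bound and DulL is active, so *kosX* is transcribed.
So KosX is produced and active.
Diaminopimelate is absent, so OxaL is active.
Zn²⁺ is absent, so OrvQ is active.
Activator OxaL is present, so *fubV* is transcribed.
So FubV is produced and active.
Citrulline is present, so JovA is active.
No repressor is bound and KosX and FubV and JovA are active, so *temT* is transcribed.
→ *temT* is ON in A.
Condition B:
MoO₄²⁻ is present, so DulL is active.
Norleucine is absent, so YilR is inactive.
No repressor is bound and DulL is active, so *kosX* is transcribed.
So KosX is produced and active.
Diaminopimelate is present, so OxaL is inactive.
Zn²⁺ is absent, so OrvQ is active.
Activator OrvQ is present, so *fubV* is transcribed.
So FubV is produced and active.
Citrulline is present, so JovA is active.
No repressor is bound and KosX and FubV and JovA are active, so *temT* is transcribed.
→ *temT* is ON in B.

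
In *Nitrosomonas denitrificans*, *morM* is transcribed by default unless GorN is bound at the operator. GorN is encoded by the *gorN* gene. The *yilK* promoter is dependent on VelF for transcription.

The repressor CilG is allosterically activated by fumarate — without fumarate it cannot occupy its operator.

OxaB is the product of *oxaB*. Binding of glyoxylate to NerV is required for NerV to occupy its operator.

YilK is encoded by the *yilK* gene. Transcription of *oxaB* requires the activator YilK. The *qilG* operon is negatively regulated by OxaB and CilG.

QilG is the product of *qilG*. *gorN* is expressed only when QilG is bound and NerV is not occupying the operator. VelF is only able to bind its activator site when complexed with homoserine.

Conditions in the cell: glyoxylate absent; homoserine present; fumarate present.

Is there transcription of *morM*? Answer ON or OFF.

Homoserine is present, so VelF is active.
No repressor is bound and VelF is active, so *yilK* is transcribed.
So YilK is produced and active.
No repressor is bound and YilK is active, so *oxaB* is transcribed.
So OxaB is produced and active.
Fumarate is present, so CilG is active.
With repressor OxaB bound, *qilG* is not transcribed.
So QilG is not produced.
Glyoxylate is absent, so NerV is inactive.
Required activator QilG is absent, so *gorN* is not transcribed.
So GorN is not produced.
With no repressor bound, *morM* is transcribed.

ON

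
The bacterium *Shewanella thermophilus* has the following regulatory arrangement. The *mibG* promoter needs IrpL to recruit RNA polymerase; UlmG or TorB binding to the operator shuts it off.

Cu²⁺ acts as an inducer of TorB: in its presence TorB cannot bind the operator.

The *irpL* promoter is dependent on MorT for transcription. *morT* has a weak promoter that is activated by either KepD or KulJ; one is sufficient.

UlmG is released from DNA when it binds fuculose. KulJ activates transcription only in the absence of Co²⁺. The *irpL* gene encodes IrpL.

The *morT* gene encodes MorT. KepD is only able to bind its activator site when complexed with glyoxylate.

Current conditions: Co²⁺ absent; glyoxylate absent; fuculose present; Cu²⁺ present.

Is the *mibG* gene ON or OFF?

Fuculose is present, so UlmG is inactive.
Cu²⁺ is present, so TorB is inactive.
Glyoxylate is absent, so KepD is inactive.
Co²⁺ is absent, so KulJ is active.
Activator KulJ is present, so *morT* is transcribed.
So MorT is produced and active.
No repressor is bound and MorT is active, so *irpL* is transcribed.
So IrpL is produced and active.
No repressor is bound and IrpL is active, so *mibG* is transcribed.

ON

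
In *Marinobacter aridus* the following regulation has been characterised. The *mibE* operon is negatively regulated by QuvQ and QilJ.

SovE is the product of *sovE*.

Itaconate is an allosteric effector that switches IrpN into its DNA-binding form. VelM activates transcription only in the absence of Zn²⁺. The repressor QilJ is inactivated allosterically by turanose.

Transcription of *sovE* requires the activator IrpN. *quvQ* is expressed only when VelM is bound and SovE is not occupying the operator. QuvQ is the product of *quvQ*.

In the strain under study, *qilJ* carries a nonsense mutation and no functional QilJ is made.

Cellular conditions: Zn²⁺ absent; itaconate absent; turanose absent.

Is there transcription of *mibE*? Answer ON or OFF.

Itaconate is absent, so IrpN is inactive.
Required activator IrpN is absent, so *sovE* is not transcribed.
So SovE is not produced.
Zn²⁺ is absent, so VelM is active.
No repressor is bound and VelM is active, so *quvQ* is transcribed.
So QuvQ is produced and active.
QilJ is non-functional in this strain, so it has no effect.
With repressor QuvQ bound, *mibE* is not transcribed.

OFF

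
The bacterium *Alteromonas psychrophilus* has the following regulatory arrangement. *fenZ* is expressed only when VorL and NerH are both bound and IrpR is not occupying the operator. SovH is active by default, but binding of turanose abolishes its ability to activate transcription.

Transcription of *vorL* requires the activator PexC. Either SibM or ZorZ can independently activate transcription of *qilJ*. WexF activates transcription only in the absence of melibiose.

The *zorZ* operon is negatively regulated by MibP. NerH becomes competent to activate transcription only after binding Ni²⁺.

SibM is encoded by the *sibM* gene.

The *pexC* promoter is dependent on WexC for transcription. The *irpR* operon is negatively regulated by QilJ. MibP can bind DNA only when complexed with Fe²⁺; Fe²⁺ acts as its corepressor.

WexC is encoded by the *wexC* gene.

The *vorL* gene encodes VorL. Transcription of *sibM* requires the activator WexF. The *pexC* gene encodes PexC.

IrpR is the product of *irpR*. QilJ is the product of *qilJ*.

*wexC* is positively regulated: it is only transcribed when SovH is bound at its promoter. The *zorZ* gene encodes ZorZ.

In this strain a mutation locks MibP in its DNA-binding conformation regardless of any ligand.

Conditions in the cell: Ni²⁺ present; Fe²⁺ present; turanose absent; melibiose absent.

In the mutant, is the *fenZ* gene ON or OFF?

ON

Turanose is absent, so SovH is active.
No repressor is bound and SovH is active, so *wexC* is transcribed.
So WexC is produced and active.
No repressor is bound and WexC is active, so *pexC* is transcribed.
So PexC is produced and active.
No repressor is bound and PexC is active, so *vorL* is transcribed.
So VorL is produced and active.
Ni²⁺ is present, so NerH is active.
Melibiose is absent, so WexF is active.
No repressor is bound and WexF is active, so *sibM* is transcribed.
So SibM is produced and active.
MibP is constitutively active in this strain.
With repressor MibP bound, *zorZ* is not transcribed.
So ZorZ is not produced.
Activator SibM is present, so *qilJ* is transcribed.
So QilJ is produced and active.
With repressor QilJ bound, *irpR* is not transcribed.
So IrpR is not produced.
No repressor is bound and VorL and NerH are active, so *fenZ* is transcribed.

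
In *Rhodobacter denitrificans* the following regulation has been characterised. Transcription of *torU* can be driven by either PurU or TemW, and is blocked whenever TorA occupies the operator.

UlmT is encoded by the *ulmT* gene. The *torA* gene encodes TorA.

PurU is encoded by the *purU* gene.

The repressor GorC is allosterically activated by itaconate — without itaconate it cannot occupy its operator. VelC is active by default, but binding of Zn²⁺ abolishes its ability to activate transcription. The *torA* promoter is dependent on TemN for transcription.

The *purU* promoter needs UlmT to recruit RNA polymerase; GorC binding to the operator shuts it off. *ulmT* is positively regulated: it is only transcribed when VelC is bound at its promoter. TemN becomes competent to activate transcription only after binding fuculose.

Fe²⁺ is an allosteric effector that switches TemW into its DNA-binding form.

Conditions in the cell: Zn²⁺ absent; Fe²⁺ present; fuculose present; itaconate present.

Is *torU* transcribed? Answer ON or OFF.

OFF

Itaconate is present, so GorC is active.
Zn²⁺ is absent, so VelC is active.
No repressor is bound and VelC is active, so *ulmT* is transcribed.
So UlmT is produced and active.
With repressor GorC bound, *purU* is not transcribed.
So PurU is not produced.
Fe²⁺ is present, so TemW is active.
Fuculose is present, so TemN is active.
No repressor is bound and TemN is active, so *torA* is transcribed.
So TorA is produced and active.
With repressor TorA bound, *torU* is not transcribed.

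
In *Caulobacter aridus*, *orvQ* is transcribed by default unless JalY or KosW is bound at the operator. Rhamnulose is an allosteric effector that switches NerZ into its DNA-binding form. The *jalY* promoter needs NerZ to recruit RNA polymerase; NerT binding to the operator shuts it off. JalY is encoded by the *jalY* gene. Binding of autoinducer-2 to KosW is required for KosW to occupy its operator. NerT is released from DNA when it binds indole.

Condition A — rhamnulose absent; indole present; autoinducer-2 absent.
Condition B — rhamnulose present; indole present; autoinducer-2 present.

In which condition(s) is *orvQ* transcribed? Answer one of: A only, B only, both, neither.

A only

Condition A:
Rhamnulose is absent, so NerZ is inactive.
Indole is present, so NerT is inactive.
Required activator NerZ is absent, so *jalY* is not transcribed.
So JalY is not produced.
Autoinducer-2 is absent, so KosW is inactive.
With no repressor bound, *orvQ* is transcribed.
→ *orvQ* is ON in A.
Condition B:
Rhamnulose is present, so NerZ is active.
Indole is present, so NerT is inactive.
No repressor is bound and NerZ is active, so *jalY* is transcribed.
So JalY is produced and active.
Autoinducer-2 is present, so KosW is active.
With repressor JalY bound, *orvQ* is not transcribed.
→ *orvQ* is OFF in B.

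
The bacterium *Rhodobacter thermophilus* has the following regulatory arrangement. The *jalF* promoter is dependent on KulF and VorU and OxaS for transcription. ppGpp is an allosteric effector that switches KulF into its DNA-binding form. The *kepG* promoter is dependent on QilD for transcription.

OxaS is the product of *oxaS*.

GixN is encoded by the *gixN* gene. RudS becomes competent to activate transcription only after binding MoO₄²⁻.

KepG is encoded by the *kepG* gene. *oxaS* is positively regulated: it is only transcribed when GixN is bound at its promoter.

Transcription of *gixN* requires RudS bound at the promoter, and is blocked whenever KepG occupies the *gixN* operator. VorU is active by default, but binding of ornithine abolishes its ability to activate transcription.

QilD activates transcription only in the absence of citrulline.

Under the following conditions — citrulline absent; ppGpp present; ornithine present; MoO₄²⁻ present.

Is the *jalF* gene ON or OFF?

ppGpp is present, so KulF is active.
Ornithine is present, so VorU is inactive.
MoO₄²⁻ is present, so RudS is active.
Citrulline is absent, so QilD is active.
No repressor is bound and QilD is active, so *kepG* is transcribed.
So KepG is produced and active.
With repressor KepG bound, *gixN* is not transcribed.
So GixN is not produced.
Required activator GixN is absent, so *oxaS* is not transcribed.
So OxaS is not produced.
Required activator VorU is absent, so *jalF* is not transcribed.

OFF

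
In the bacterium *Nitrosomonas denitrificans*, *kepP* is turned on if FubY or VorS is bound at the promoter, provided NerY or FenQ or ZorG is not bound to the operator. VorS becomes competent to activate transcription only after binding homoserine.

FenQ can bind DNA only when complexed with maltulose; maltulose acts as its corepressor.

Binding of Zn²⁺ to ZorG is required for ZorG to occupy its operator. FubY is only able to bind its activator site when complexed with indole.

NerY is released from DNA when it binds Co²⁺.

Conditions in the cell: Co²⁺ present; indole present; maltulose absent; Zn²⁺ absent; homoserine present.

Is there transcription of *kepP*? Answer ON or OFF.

ON

Indole is present, so FubY is active.
Co²⁺ is present, so NerY is inactive.
Maltulose is absent, so FenQ is inactive.
Zn²⁺ is absent, so ZorG is inactive.
Homoserine is present, so VorS is active.
Activator FubY is present, so *kepP* is transcribed.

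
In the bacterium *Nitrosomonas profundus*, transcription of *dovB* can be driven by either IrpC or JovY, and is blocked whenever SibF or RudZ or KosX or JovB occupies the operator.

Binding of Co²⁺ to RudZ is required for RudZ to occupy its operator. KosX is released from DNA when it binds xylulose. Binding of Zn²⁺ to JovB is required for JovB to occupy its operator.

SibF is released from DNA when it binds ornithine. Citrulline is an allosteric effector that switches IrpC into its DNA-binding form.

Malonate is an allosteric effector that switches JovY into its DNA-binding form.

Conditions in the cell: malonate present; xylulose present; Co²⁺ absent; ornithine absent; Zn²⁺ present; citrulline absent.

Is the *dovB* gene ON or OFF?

Citrulline is absent, so IrpC is inactive.
Ornithine is absent, so SibF is active.
Co²⁺ is absent, so RudZ is inactive.
Malonate is present, so JovY is active.
Xylulose is present, so KosX is inactive.
Zn²⁺ is present, so JovB is active.
With repressor SibF bound, *dovB* is not transcribed.

OFF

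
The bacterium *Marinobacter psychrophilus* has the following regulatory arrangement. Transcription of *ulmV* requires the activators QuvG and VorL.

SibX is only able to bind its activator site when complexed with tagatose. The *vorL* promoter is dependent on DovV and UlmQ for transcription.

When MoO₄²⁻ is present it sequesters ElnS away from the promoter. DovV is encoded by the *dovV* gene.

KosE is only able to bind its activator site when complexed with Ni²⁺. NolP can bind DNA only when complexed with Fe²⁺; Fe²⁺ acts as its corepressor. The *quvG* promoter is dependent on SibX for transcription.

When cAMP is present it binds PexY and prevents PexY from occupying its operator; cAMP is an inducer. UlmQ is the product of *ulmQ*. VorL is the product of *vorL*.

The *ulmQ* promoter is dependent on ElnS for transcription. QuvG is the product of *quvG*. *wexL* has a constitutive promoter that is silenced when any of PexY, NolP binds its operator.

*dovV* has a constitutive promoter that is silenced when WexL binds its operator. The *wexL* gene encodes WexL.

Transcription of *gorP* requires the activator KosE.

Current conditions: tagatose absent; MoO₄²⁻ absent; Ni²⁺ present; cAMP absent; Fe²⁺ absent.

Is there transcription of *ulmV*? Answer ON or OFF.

Tagatose is absent, so SibX is inactive.
Required activator SibX is absent, so *quvG* is not transcribed.
So QuvG is not produced.
cAMP is absent, so PexY is active.
Fe²⁺ is absent, so NolP is inactive.
With repressor PexY bound, *wexL* is not transcribed.
So WexL is not produced.
With no repressor bound, *dovV* is transcribed.
So DovV is produced and active.
MoO₄²⁻ is absent, so ElnS is active.
No repressor is bound and ElnS is active, so *ulmQ* is transcribed.
So UlmQ is produced and active.
No repressor is bound and DovV and UlmQ are active, so *vorL* is transcribed.
So VorL is produced and active.
Required activator QuvG is absent, so *ulmV* is not transcribed.

OFF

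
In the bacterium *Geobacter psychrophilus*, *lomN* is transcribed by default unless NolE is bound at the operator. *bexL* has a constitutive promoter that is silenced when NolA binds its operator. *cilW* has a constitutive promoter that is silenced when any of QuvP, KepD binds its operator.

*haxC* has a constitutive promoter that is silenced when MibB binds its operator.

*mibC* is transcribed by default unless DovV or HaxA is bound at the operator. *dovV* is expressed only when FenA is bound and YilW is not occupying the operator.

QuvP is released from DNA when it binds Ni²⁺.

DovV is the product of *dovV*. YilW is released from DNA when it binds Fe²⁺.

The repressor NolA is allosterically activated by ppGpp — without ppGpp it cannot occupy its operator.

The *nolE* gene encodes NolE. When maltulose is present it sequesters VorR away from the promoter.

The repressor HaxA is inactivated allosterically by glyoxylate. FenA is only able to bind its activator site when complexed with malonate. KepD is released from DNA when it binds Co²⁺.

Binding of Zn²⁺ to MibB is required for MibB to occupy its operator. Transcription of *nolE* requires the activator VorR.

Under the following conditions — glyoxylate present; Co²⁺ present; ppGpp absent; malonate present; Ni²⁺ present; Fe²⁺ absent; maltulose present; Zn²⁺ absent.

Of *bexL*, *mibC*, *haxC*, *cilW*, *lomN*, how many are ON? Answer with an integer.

ppGpp is absent, so NolA is inactive.
With no repressor bound, *bexL* is transcribed.
→ *bexL* is ON.
Fe²⁺ is absent, so YilW is active.
Malonate is present, so FenA is active.
With repressor YilW bound, *dovV* is not transcribed.
So DovV is not produced.
Glyoxylate is present, so HaxA is inactive.
With no repressor bound, *mibC* is transcribed.
→ *mibC* is ON.
Zn²⁺ is absent, so MibB is inactive.
With no repressor bound, *haxC* is transcribed.
→ *haxC* is ON.
Ni²⁺ is present, so QuvP is inactive.
Co²⁺ is present, so KepD is inactive.
With no repressor bound, *cilW* is transcribed.
→ *cilW* is ON.
Maltulose is present, so VorR is inactive.
Required activator VorR is absent, so *nolE* is not transcribed.
So NolE is not produced.
With no repressor bound, *lomN* is transcribed.
→ *lomN* is ON.
5 of the 5 genes are transcribed.

5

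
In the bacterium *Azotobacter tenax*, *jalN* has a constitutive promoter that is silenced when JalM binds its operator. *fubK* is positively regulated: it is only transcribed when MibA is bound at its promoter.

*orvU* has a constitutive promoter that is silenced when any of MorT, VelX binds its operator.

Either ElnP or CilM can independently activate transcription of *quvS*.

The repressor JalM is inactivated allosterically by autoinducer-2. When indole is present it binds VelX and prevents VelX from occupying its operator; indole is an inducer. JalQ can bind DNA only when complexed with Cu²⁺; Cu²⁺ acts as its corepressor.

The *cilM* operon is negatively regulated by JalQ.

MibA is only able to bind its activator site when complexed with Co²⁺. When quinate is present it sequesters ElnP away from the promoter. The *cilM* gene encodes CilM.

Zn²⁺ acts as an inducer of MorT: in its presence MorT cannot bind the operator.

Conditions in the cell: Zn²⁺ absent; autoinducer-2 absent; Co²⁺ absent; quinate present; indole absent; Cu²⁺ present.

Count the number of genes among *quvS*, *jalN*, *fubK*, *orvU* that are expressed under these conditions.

0

Quinate is present, so ElnP is inactive.
Cu²⁺ is present, so JalQ is active.
With repressor JalQ bound, *cilM* is not transcribed.
So CilM is not produced.
No activator is available at the *quvS* promoter, so *quvS* is not transcribed.
→ *quvS* is OFF.
Autoinducer-2 is absent, so JalM is active.
With repressor JalM bound, *jalN* is not transcribed.
→ *jalN* is OFF.
Co²⁺ is absent, so MibA is inactive.
Required activator MibA is absent, so *fubK* is not transcribed.
→ *fubK* is OFF.
Zn²⁺ is absent, so MorT is active.
Indole is absent, so VelX is active.
With repressor MorT bound, *orvU* is not transcribed.
→ *orvU* is OFF.
0 of the 4 genes are transcribed.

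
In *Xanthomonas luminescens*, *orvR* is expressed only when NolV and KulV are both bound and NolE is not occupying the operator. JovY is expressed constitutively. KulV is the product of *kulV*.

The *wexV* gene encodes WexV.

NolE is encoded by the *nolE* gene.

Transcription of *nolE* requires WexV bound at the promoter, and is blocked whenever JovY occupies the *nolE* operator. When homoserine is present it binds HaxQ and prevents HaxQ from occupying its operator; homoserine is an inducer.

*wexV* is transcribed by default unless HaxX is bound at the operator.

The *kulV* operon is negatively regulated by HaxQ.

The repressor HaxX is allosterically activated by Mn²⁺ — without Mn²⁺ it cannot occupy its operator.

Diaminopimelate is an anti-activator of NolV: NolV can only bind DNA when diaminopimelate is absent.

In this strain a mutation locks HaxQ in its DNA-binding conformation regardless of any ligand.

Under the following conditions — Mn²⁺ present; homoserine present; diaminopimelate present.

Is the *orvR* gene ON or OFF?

OFF

JovY is produced constitutively and is active.
Mn²⁺ is present, so HaxX is active.
With repressor HaxX bound, *wexV* is not transcribed.
So WexV is not produced.
With repressor JovY bound, *nolE* is not transcribed.
So NolE is not produced.
Diaminopimelate is present, so NolV is inactive.
HaxQ is constitutively active in this strain.
With repressor HaxQ bound, *kulV* is not transcribed.
So KulV is not produced.
Required activator NolV is absent, so *orvR* is not transcribed.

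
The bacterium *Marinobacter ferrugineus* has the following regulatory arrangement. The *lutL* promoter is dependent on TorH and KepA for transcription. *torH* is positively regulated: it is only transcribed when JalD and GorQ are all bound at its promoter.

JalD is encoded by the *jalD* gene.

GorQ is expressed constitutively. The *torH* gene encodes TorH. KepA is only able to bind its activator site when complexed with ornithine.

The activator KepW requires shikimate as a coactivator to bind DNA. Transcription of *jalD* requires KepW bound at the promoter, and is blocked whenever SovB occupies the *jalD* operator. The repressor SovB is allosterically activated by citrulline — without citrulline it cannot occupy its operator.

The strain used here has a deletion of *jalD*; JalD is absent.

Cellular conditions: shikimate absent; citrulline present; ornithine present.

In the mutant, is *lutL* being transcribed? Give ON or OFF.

OFF

JalD is non-functional in this strain, so it has no effect.
GorQ is produced constitutively and is active.
Required activator JalD is absent, so *torH* is not transcribed.
So TorH is not produced.
Ornithine is present, so KepA is active.
Required activator TorH is absent, so *lutL* is not transcribed.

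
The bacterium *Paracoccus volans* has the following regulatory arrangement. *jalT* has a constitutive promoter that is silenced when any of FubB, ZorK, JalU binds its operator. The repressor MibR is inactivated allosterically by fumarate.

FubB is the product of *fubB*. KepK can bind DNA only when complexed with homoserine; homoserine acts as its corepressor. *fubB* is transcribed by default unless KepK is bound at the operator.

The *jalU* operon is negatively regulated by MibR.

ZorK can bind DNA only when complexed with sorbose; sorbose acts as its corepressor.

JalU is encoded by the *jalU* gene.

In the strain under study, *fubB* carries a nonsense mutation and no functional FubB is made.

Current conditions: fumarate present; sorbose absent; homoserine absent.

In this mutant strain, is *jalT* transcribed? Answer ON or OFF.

FubB is non-functional in this strain, so it has no effect.
Sorbose is absent, so ZorK is inactive.
Fumarate is present, so MibR is inactive.
With no repressor bound, *jalU* is transcribed.
So JalU is produced and active.
With repressor JalU bound, *jalT* is not transcribed.

OFF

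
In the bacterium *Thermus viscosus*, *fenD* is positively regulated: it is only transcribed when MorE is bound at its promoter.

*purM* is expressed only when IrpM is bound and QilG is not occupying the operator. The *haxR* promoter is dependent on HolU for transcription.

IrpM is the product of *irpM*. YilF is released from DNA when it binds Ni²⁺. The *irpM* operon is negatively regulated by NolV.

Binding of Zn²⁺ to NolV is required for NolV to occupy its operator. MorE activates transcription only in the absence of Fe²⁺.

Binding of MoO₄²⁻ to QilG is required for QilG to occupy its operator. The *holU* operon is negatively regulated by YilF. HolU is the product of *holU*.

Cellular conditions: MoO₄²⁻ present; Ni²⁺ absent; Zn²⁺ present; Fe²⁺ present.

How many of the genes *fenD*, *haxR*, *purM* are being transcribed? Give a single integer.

Fe²⁺ is present, so MorE is inactive.
Required activator MorE is absent, so *fenD* is not transcribed.
→ *fenD* is OFF.
Ni²⁺ is absent, so YilF is active.
With repressor YilF bound, *holU* is not transcribed.
So HolU is not produced.
Required activator HolU is absent, so *haxR* is not transcribed.
→ *haxR* is OFF.
MoO₄²⁻ is present, so QilG is active.
Zn²⁺ is present, so NolV is active.
With repressor NolV bound, *irpM* is not transcribed.
So IrpM is not produced.
With repressor QilG bound, *purM* is not transcribed.
→ *purM* is OFF.
0 of the 3 genes are transcribed.

0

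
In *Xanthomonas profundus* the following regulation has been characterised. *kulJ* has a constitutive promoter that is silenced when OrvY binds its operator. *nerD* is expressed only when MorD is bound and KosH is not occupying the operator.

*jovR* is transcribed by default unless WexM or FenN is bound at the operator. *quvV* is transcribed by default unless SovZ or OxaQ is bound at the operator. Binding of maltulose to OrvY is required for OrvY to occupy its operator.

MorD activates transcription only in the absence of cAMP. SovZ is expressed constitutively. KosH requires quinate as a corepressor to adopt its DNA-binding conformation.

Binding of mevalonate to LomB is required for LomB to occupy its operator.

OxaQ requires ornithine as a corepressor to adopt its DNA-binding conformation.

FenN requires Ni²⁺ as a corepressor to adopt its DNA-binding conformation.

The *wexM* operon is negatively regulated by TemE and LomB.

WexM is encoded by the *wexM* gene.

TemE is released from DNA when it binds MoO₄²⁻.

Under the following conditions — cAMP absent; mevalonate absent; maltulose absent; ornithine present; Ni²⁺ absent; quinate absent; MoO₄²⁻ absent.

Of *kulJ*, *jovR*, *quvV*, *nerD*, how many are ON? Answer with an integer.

Maltulose is absent, so OrvY is inactive.
With no repressor bound, *kulJ* is transcribed.
→ *kulJ* is ON.
MoO₄²⁻ is absent, so TemE is active.
Mevalonate is absent, so LomB is inactive.
With repressor TemE bound, *wexM* is not transcribed.
So WexM is not produced.
Ni²⁺ is absent, so FenN is inactive.
With no repressor bound, *jovR* is transcribed.
→ *jovR* is ON.
SovZ is produced constitutively and is active.
Ornithine is present, so OxaQ is active.
With repressor SovZ bound, *quvV* is not transcribed.
→ *quvV* is OFF.
Quinate is absent, so KosH is inactive.
cAMP is absent, so MorD is active.
No repressor is bound and MorD is active, so *nerD* is transcribed.
→ *nerD* is ON.
3 of the 4 genes are transcribed.

3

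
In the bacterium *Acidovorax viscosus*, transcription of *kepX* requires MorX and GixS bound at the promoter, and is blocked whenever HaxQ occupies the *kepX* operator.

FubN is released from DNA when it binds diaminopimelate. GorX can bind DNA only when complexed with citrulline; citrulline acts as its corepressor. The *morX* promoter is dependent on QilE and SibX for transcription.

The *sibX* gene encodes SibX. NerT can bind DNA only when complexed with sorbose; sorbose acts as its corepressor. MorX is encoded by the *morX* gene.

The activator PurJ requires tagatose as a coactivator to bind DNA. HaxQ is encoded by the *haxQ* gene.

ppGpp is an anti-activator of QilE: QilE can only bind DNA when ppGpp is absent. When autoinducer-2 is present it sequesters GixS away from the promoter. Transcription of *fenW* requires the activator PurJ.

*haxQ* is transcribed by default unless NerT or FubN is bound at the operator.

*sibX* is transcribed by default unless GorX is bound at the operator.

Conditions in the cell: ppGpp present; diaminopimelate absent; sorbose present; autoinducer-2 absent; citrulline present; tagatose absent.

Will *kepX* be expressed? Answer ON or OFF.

ppGpp is present, so QilE is inactive.
Citrulline is present, so GorX is active.
With repressor GorX bound, *sibX* is not transcribed.
So SibX is not produced.
Required activator QilE is absent, so *morX* is not transcribed.
So MorX is not produced.
Sorbose is present, so NerT is active.
Diaminopimelate is absent, so FubN is active.
With repressor NerT bound, *haxQ* is not transcribed.
So HaxQ is not produced.
Autoinducer-2 is absent, so GixS is active.
Required activator MorX is absent, so *kepX* is not transcribed.

OFF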